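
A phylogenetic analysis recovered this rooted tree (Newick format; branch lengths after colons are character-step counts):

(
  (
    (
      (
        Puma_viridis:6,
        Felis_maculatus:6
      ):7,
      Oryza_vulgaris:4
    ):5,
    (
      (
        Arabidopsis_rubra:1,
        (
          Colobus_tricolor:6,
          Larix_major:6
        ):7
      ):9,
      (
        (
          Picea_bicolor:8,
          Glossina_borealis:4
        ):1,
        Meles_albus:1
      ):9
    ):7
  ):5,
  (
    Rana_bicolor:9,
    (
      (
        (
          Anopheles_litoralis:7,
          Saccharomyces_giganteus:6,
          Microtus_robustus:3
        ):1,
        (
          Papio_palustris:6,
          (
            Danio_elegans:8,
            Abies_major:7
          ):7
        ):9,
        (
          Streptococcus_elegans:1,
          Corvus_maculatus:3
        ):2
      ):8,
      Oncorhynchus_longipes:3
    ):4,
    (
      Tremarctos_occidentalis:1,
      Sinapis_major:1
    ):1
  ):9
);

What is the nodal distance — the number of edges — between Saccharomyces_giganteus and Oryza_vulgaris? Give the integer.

The MRCA of Saccharomyces_giganteus and Oryza_vulgaris is the root of the tree.
From Saccharomyces_giganteus up to that node: 5 branches. From Oryza_vulgaris up to the same node: 3 branches. Total: 5 + 3 = 8.

8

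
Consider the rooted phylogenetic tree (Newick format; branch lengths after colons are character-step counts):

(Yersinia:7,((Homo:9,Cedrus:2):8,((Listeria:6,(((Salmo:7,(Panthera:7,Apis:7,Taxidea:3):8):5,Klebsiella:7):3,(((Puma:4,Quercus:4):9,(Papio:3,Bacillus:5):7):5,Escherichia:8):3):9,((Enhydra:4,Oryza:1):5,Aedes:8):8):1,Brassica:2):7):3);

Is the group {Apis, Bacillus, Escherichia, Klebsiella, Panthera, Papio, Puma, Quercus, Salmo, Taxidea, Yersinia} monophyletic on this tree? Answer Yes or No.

No

The MRCA of the listed taxa is the root, so the smallest clade containing them is the whole tree.
That clade also contains Aedes, Brassica, Cedrus, Enhydra, Homo, Listeria, Oryza, which are not in the proposed group, so the group is not monophyletic.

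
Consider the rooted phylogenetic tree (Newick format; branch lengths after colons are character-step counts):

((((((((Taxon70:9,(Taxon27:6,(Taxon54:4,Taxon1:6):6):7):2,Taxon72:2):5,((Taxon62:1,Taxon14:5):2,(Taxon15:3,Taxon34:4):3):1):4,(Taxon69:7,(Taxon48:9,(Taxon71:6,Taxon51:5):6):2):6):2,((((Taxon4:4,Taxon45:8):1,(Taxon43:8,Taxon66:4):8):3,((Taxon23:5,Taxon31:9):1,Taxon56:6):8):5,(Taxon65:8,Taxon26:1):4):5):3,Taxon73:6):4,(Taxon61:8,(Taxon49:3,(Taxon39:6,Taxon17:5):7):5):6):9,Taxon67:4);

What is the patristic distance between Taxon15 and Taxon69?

24

The path runs Taxon15 → … → MRCA → … → Taxon69; the MRCA is the node subtending ((((Taxon70,(Taxon27,(Taxon54,Taxon1))),Taxon72),((Taxon62,Taxon14),(Taxon15,Taxon34))),(Taxon69,(Taxon48,(Taxon71,Taxon51)))).
Branch lengths along that path: 3 + 3 + 1 + 4 + 6 + 7 = 24.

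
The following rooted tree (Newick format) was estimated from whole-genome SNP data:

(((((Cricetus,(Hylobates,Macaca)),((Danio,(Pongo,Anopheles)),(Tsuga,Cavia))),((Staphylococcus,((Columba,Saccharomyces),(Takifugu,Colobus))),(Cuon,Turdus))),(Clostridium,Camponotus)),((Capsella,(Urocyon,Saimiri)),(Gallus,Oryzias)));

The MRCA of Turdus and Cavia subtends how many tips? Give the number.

15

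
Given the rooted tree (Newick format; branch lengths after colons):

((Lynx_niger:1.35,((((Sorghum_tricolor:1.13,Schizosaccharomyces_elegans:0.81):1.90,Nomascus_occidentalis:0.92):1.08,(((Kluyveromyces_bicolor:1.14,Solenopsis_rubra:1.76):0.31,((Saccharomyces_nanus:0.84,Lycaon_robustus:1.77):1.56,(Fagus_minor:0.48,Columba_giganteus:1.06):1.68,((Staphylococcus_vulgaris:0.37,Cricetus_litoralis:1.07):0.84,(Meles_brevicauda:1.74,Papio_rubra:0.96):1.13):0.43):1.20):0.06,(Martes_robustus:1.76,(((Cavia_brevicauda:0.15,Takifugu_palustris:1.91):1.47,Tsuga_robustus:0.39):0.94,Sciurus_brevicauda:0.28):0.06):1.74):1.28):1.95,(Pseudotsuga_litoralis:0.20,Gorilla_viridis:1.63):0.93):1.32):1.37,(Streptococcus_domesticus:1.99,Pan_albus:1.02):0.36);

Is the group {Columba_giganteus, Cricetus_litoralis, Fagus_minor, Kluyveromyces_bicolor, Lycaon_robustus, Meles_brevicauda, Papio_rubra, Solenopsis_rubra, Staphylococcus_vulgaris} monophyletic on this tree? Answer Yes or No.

No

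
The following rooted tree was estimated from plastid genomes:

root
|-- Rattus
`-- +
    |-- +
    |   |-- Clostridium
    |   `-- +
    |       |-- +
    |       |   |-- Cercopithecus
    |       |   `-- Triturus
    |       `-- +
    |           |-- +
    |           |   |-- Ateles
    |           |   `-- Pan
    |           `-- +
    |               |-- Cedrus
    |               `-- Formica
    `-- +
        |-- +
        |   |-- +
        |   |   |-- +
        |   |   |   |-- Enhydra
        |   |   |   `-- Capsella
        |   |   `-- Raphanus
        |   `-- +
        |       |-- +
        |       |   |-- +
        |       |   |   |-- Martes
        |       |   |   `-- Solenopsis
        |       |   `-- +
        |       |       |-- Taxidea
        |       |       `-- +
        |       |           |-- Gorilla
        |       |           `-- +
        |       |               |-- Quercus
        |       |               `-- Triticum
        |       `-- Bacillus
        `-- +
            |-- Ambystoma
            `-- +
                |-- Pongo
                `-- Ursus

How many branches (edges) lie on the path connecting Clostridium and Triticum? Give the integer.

The MRCA of Clostridium and Triticum is the node subtending ((Clostridium,((Cercopithecus,Triturus),((Ateles,Pan),(Cedrus,Formica)))),((((Enhydra,Capsella),Raphanus),(((Martes,Solenopsis),(Taxidea,(Gorilla,(Quercus,Triticum)))),Bacillus)),(Ambystoma,(Pongo,Ursus)))).
From Clostridium up to that node: 2 branches. From Triticum up to the same node: 8 branches. Total: 2 + 8 = 10.

10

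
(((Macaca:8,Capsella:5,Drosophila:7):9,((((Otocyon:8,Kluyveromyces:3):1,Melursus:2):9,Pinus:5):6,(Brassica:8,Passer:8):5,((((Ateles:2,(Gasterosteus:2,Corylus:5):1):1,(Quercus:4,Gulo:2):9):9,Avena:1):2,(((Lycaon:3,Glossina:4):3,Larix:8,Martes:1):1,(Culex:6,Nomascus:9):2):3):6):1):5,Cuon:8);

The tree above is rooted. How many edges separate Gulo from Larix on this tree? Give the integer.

The MRCA of Gulo and Larix is the node subtending ((((Ateles,(Gasterosteus,Corylus)),(Quercus,Gulo)),Avena),(((Lycaon,Glossina),Larix,Martes),(Culex,Nomascus))).
From Gulo up to that node: 4 branches. From Larix up to the same node: 3 branches. Total: 4 + 3 = 7.

7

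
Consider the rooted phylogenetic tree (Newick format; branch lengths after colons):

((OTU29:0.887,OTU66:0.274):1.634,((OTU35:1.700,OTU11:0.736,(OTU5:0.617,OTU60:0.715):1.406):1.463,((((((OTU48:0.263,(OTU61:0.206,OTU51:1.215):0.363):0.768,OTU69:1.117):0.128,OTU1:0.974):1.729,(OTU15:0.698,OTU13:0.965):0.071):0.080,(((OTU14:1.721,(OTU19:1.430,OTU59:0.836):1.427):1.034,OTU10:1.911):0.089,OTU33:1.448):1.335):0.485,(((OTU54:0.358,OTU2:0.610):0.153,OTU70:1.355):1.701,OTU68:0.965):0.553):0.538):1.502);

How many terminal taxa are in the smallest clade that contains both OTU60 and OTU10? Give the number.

20

The MRCA of OTU60 and OTU10 is the node subtending ((OTU35,OTU11,(OTU5,OTU60)),((((((OTU48,(OTU61,OTU51)),OTU69),OTU1),(OTU15,OTU13)),(((OTU14,(OTU19,OTU59)),OTU10),OTU33)),(((OTU54,OTU2),OTU70),OTU68))).
That clade contains 20 terminal taxa: OTU1, OTU10, OTU11, OTU13, OTU14, OTU15, OTU19, OTU2, OTU33, OTU35, OTU48, OTU5, OTU51, OTU54, OTU59, OTU60, OTU61, OTU68, OTU69, OTU70.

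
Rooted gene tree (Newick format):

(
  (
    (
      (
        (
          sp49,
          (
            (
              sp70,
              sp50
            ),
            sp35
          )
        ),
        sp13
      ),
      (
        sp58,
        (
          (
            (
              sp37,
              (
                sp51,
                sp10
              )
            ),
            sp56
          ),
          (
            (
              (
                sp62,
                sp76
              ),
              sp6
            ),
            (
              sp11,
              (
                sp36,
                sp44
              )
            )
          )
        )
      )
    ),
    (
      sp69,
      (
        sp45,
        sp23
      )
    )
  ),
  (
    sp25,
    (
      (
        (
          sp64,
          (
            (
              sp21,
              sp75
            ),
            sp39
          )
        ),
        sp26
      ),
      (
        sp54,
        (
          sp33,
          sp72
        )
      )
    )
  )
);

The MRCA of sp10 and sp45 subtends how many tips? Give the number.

19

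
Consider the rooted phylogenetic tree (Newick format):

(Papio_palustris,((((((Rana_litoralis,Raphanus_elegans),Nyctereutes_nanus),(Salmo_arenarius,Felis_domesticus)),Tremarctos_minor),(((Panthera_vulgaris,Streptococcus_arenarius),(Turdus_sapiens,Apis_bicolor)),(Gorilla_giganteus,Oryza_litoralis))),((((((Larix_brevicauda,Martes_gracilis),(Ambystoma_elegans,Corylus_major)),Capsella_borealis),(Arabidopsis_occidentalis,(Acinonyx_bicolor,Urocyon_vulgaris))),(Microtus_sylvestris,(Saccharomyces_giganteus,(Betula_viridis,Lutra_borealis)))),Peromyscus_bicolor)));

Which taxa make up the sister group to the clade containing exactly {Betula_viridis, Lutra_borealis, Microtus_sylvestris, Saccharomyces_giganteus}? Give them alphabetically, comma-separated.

The clade containing exactly {Betula_viridis, Lutra_borealis, Microtus_sylvestris, Saccharomyces_giganteus} attaches to the tree at the node subtending (((((Larix_brevicauda,Martes_gracilis),(Ambystoma_elegans,Corylus_major)),Capsella_borealis),(Arabidopsis_occidentalis,(Acinonyx_bicolor,Urocyon_vulgaris))),(Microtus_sylvestris,(Saccharomyces_giganteus,(Betula_viridis,Lutra_borealis)))).
The other lineage descending from that same node — the sister group — is ((((Larix_brevicauda,Martes_gracilis),(Ambystoma_elegans,Corylus_major)),Capsella_borealis),(Arabidopsis_occidentalis,(Acinonyx_bicolor,Urocyon_vulgaris))); its 8 tips in alphabetical order are the answer.

Acinonyx_bicolor, Ambystoma_elegans, Arabidopsis_occidentalis, Capsella_borealis, Corylus_major, Larix_brevicauda, Martes_gracilis, Urocyon_vulgaris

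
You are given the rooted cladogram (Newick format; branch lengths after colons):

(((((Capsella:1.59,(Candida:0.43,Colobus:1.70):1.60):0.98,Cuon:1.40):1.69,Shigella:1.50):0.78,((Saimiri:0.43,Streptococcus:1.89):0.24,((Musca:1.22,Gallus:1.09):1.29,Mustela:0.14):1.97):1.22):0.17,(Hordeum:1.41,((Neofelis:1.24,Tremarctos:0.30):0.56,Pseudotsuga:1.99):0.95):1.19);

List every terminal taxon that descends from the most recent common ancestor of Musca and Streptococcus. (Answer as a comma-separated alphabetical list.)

Gallus, Musca, Mustela, Saimiri, Streptococcus

Tracing Musca: it sits inside (Musca,Gallus).
Tracing Streptococcus: it sits inside (Saimiri,Streptococcus).
The smallest clade enclosing both is ((Saimiri,Streptococcus),((Musca,Gallus),Mustela)); the answer is its 5 terminal taxa in alphabetical order.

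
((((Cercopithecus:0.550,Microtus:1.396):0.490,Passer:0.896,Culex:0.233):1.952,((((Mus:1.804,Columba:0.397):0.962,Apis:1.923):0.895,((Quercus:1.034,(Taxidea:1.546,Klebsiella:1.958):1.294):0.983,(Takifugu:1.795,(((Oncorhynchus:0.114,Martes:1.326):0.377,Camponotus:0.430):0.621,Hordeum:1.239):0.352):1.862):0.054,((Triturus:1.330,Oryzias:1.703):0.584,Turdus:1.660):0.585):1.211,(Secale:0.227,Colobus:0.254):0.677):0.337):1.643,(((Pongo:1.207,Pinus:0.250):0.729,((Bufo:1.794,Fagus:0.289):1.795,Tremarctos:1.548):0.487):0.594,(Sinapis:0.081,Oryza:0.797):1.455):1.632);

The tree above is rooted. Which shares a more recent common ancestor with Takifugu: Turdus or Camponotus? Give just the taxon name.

Camponotus

The MRCA of Takifugu and Camponotus subtends (Takifugu,(((Oncorhynchus,Martes),Camponotus),Hordeum)) (5 taxa).
The MRCA of Takifugu and Turdus subtends (((Mus,Columba),Apis),((Quercus,(Taxidea,Klebsiella)),(Takifugu,(((Oncorhynchus,Martes),Camponotus),Hordeum))),((Triturus,Oryzias),Turdus)) (14 taxa).
The first is nested inside the second, so Takifugu shares a more recent common ancestor with Camponotus.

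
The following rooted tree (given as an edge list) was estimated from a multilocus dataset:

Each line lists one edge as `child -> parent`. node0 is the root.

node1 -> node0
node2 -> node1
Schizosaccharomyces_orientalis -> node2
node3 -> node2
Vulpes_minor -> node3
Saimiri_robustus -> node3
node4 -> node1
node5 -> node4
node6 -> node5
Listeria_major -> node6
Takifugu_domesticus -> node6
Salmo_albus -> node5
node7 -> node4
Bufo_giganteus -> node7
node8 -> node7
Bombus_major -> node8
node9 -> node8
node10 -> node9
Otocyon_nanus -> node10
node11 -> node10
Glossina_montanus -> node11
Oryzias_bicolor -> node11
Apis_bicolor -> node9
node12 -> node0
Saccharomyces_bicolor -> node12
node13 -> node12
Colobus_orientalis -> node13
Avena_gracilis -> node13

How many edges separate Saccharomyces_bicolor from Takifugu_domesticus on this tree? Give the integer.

7

The MRCA of Saccharomyces_bicolor and Takifugu_domesticus is the root of the tree.
From Saccharomyces_bicolor up to that node: 2 branches. From Takifugu_domesticus up to the same node: 5 branches. Total: 2 + 5 = 7.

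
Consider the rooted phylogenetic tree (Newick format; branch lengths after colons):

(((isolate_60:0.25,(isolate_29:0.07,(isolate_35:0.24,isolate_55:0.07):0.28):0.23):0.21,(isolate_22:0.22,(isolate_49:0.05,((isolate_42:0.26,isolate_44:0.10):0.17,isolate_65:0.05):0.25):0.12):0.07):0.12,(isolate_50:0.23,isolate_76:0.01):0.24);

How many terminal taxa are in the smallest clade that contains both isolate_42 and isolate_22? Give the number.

The MRCA of isolate_42 and isolate_22 is the node subtending (isolate_22,(isolate_49,((isolate_42,isolate_44),isolate_65))).
That clade contains 5 terminal taxa: isolate_22, isolate_42, isolate_44, isolate_49, isolate_65.

5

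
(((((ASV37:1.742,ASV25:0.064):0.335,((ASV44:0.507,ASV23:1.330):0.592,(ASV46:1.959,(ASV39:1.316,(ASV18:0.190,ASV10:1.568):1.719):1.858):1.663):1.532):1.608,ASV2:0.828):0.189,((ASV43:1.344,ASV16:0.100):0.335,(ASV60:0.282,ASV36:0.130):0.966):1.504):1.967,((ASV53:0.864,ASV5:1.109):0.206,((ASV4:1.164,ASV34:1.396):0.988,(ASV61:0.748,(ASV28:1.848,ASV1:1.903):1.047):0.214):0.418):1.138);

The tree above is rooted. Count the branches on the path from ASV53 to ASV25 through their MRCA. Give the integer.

8

The MRCA of ASV53 and ASV25 is the root of the tree.
From ASV53 up to that node: 3 branches. From ASV25 up to the same node: 5 branches. Total: 3 + 5 = 8.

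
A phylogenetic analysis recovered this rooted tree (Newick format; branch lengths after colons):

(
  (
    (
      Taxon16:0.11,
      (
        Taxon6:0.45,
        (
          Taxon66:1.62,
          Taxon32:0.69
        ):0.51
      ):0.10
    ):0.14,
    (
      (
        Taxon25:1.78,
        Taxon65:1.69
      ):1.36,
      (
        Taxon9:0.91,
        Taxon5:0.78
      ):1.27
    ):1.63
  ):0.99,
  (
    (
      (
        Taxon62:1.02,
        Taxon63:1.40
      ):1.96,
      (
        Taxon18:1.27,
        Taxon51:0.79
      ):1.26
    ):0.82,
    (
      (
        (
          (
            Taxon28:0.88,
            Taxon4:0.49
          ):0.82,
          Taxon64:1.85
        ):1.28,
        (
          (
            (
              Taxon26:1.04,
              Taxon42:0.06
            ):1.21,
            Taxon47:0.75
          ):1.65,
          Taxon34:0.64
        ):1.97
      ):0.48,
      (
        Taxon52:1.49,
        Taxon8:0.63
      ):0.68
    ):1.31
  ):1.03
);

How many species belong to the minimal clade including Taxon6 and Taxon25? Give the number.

8

The MRCA of Taxon6 and Taxon25 is the node subtending ((Taxon16,(Taxon6,(Taxon66,Taxon32))),((Taxon25,Taxon65),(Taxon9,Taxon5))).
That clade contains 8 terminal taxa: Taxon16, Taxon25, Taxon32, Taxon5, Taxon6, Taxon65, Taxon66, Taxon9.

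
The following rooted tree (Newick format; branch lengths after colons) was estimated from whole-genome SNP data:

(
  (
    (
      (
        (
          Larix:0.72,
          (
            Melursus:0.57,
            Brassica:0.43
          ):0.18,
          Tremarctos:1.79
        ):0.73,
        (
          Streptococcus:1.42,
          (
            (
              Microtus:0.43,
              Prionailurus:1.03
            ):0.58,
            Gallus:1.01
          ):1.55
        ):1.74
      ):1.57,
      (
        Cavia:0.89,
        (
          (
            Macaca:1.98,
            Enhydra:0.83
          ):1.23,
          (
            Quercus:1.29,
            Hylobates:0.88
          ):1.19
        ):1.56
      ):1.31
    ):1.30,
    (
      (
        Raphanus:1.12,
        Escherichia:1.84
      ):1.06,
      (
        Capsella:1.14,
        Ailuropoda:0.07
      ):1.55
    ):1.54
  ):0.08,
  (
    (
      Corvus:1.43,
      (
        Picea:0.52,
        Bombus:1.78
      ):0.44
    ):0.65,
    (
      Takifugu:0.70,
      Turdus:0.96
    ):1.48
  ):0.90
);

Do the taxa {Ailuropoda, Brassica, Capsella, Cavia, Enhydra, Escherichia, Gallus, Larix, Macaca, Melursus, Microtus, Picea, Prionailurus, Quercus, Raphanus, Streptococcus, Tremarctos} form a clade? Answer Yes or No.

The MRCA of the listed taxa is the root, so the smallest clade containing them is the whole tree.
That clade also contains Bombus, Corvus, Hylobates, Takifugu, Turdus, which are not in the proposed group, so the group is not monophyletic.

No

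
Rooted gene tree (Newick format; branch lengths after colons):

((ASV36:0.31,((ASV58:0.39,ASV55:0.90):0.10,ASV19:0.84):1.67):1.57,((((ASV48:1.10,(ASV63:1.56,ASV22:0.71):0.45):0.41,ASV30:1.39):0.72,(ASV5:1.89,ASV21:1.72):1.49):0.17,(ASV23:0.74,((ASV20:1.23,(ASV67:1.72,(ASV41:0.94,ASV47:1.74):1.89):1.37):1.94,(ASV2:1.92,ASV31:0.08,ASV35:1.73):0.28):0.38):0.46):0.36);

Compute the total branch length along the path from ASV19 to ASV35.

7.29

The path runs ASV19 → … → MRCA → … → ASV35; the MRCA is the root of the tree.
Branch lengths along that path: 0.84 + 1.67 + 1.57 + 0.36 + 0.46 + 0.38 + 0.28 + 1.73 = 7.29.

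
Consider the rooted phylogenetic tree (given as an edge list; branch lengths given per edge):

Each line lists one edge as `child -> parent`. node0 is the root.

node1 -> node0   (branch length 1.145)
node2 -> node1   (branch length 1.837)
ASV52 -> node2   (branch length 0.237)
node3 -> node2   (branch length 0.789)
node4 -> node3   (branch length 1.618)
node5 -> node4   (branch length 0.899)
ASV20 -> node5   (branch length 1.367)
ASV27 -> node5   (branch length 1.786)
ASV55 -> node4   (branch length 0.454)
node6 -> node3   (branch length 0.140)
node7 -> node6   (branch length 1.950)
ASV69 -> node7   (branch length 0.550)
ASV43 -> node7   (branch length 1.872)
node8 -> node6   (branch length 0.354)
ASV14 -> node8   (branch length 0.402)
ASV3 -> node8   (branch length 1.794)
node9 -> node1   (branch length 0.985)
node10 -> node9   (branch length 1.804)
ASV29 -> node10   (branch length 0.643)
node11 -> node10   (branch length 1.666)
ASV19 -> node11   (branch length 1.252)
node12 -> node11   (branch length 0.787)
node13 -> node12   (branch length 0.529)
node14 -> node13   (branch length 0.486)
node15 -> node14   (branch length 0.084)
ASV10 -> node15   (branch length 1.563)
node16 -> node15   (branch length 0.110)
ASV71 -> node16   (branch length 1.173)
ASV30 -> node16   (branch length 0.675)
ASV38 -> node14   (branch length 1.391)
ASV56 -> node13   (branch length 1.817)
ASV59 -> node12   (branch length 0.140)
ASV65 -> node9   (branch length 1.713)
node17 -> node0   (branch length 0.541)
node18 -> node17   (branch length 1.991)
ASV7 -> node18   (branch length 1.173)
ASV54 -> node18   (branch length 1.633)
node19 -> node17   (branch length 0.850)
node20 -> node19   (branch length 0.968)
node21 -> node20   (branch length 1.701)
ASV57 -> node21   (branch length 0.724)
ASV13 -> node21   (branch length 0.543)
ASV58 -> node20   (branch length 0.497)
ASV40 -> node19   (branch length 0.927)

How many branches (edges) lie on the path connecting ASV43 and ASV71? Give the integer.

14

The MRCA of ASV43 and ASV71 is the node subtending ((ASV52,(((ASV20,ASV27),ASV55),((ASV69,ASV43),(ASV14,ASV3)))),((ASV29,(ASV19,((((ASV10,(ASV71,ASV30)),ASV38),ASV56),ASV59))),ASV65)).
From ASV43 up to that node: 5 branches. From ASV71 up to the same node: 9 branches. Total: 5 + 9 = 14.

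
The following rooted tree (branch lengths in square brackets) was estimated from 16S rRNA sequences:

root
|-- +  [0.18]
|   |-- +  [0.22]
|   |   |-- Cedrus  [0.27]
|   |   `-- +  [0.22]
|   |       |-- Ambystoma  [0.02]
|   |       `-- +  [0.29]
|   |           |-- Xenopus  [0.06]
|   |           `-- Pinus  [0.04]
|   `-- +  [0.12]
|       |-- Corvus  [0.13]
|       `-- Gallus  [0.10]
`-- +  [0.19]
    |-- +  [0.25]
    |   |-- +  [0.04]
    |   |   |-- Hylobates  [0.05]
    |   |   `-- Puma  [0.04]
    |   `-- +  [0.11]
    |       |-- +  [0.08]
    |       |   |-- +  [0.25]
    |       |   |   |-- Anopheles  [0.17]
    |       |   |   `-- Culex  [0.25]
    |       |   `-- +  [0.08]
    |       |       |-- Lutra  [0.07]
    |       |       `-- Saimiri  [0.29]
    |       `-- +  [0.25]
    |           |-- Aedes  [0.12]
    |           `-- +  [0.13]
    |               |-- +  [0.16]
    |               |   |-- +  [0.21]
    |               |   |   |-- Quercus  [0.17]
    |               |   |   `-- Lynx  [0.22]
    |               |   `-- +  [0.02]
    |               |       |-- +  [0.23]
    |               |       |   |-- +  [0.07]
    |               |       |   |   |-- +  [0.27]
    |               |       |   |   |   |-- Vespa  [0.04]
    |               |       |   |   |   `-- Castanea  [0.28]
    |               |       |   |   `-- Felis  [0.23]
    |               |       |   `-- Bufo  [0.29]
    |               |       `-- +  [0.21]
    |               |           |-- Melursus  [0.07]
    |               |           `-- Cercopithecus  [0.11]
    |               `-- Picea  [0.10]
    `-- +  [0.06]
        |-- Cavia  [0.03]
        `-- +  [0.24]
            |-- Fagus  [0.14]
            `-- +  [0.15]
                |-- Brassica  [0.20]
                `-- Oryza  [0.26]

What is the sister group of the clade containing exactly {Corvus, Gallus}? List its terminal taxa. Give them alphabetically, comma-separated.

The clade containing exactly {Corvus, Gallus} attaches to the tree at the node subtending ((Cedrus,(Ambystoma,(Xenopus,Pinus))),(Corvus,Gallus)).
The other lineage descending from that same node — the sister group — is (Cedrus,(Ambystoma,(Xenopus,Pinus))); its 4 tips in alphabetical order are the answer.

Ambystoma, Cedrus, Pinus, Xenopus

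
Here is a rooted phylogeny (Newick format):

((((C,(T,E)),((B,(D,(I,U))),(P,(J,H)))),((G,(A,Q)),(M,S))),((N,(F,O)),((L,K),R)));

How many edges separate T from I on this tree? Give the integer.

8

The MRCA of T and I is the node subtending ((C,(T,E)),((B,(D,(I,U))),(P,(J,H)))).
From T up to that node: 3 branches. From I up to the same node: 5 branches. Total: 3 + 5 = 8.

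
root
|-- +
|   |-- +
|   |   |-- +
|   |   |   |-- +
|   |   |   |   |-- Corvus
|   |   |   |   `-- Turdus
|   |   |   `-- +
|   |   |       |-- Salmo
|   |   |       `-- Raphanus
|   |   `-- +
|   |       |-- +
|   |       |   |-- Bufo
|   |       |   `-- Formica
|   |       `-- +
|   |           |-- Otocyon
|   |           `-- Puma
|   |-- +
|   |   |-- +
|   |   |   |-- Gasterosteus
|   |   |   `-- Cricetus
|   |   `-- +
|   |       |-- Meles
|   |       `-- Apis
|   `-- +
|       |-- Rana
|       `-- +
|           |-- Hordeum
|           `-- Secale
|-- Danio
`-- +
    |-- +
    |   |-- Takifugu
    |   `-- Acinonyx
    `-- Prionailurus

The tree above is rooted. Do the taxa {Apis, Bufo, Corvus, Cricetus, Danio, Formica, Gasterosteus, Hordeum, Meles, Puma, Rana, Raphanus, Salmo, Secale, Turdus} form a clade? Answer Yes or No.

The MRCA of the listed taxa is the root, so the smallest clade containing them is the whole tree.
That clade also contains Acinonyx, Otocyon, Prionailurus, Takifugu, which are not in the proposed group, so the group is not monophyletic.

No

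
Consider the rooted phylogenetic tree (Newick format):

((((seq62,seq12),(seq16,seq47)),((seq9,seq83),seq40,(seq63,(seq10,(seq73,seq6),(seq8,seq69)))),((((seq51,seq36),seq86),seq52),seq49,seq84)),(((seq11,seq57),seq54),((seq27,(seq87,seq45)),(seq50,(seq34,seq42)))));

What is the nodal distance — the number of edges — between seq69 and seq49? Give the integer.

The MRCA of seq69 and seq49 is the node subtending (((seq62,seq12),(seq16,seq47)),((seq9,seq83),seq40,(seq63,(seq10,(seq73,seq6),(seq8,seq69)))),((((seq51,seq36),seq86),seq52),seq49,seq84)).
From seq69 up to that node: 5 branches. From seq49 up to the same node: 2 branches. Total: 5 + 2 = 7.

7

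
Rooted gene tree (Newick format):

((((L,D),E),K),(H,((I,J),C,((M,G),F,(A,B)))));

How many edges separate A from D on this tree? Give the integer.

The MRCA of A and D is the root of the tree.
From A up to that node: 5 branches. From D up to the same node: 4 branches. Total: 5 + 4 = 9.

9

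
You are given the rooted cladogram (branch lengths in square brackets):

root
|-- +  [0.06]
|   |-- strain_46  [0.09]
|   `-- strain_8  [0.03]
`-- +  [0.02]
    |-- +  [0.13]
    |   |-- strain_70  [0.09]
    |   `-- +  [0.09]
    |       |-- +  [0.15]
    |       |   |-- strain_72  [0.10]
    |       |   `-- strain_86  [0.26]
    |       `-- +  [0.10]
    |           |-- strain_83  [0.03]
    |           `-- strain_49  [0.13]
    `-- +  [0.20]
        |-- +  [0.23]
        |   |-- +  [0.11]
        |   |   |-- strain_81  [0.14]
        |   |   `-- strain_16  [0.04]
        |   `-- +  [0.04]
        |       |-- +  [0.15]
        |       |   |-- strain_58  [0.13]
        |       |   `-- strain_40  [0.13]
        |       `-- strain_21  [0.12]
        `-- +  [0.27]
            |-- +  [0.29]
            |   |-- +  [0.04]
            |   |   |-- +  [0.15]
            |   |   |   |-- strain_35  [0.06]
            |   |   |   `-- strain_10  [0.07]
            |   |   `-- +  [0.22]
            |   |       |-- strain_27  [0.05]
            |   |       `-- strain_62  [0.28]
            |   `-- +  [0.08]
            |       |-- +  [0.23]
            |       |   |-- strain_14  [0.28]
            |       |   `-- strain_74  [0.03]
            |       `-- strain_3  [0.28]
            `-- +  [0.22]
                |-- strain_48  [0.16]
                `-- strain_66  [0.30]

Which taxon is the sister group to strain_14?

strain_74

strain_14 attaches to the tree at the node subtending (strain_14,strain_74).
The other lineage descending from that same node — the sister group — is the single tip strain_74.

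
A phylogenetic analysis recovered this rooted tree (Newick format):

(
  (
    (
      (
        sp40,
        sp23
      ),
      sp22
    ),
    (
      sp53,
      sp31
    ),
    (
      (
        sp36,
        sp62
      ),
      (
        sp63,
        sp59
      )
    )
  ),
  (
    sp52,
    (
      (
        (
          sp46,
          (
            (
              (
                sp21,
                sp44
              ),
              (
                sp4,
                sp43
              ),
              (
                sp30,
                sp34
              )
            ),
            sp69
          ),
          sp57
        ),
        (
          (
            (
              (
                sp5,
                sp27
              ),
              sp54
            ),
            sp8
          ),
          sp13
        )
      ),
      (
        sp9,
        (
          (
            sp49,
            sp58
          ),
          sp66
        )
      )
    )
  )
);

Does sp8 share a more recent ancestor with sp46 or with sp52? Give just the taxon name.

sp46

The MRCA of sp8 and sp46 subtends ((sp46,(((sp21,sp44),(sp4,sp43),(sp30,sp34)),sp69),sp57),((((sp5,sp27),sp54),sp8),sp13)) (14 taxa).
The MRCA of sp8 and sp52 subtends (sp52,(((sp46,(((sp21,sp44),(sp4,sp43),(sp30,sp34)),sp69),sp57),((((sp5,sp27),sp54),sp8),sp13)),(sp9,((sp49,sp58),sp66)))) (19 taxa).
The first is nested inside the second, so sp8 shares a more recent common ancestor with sp46.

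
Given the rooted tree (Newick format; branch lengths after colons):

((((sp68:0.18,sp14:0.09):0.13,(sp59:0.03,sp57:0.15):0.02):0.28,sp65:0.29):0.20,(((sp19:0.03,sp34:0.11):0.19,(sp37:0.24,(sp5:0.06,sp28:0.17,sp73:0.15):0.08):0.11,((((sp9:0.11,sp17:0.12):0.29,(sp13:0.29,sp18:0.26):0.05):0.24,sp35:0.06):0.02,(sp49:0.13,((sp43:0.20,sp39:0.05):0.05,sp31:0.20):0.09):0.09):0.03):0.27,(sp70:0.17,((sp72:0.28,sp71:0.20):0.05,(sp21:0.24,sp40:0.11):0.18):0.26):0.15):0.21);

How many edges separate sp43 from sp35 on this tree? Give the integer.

6

The MRCA of sp43 and sp35 is the node subtending ((((sp9,sp17),(sp13,sp18)),sp35),(sp49,((sp43,sp39),sp31))).
From sp43 up to that node: 4 branches. From sp35 up to the same node: 2 branches. Total: 4 + 2 = 6.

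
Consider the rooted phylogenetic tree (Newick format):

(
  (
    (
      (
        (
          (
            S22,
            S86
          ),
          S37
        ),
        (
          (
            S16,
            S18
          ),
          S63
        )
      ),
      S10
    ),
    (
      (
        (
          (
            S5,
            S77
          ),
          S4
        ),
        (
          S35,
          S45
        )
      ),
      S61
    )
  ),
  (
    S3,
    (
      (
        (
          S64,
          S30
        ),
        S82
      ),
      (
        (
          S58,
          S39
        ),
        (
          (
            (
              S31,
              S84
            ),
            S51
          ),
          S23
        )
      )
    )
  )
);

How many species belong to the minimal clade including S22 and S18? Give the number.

The MRCA of S22 and S18 is the node subtending (((S22,S86),S37),((S16,S18),S63)).
That clade contains 6 terminal taxa: S16, S18, S22, S37, S63, S86.

6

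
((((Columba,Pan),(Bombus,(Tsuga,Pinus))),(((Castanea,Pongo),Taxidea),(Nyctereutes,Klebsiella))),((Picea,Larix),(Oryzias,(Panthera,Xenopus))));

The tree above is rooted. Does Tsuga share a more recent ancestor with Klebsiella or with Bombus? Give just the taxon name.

Bombus

The MRCA of Tsuga and Bombus subtends (Bombus,(Tsuga,Pinus)) (3 taxa).
The MRCA of Tsuga and Klebsiella subtends (((Columba,Pan),(Bombus,(Tsuga,Pinus))),(((Castanea,Pongo),Taxidea),(Nyctereutes,Klebsiella))) (10 taxa).
The first is nested inside the second, so Tsuga shares a more recent common ancestor with Bombus.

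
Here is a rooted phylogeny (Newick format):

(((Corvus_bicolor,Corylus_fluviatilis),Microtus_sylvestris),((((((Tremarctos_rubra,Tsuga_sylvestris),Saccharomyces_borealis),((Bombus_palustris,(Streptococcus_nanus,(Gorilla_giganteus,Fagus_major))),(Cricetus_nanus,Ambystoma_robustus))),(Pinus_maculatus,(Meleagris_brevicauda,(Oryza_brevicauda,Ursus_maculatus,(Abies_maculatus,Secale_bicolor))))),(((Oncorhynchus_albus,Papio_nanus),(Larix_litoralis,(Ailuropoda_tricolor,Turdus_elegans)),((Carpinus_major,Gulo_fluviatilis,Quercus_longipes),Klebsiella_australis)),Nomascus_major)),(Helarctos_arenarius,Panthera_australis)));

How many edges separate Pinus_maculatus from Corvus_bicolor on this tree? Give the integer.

The MRCA of Pinus_maculatus and Corvus_bicolor is the root of the tree.
From Pinus_maculatus up to that node: 5 branches. From Corvus_bicolor up to the same node: 3 branches. Total: 5 + 3 = 8.

8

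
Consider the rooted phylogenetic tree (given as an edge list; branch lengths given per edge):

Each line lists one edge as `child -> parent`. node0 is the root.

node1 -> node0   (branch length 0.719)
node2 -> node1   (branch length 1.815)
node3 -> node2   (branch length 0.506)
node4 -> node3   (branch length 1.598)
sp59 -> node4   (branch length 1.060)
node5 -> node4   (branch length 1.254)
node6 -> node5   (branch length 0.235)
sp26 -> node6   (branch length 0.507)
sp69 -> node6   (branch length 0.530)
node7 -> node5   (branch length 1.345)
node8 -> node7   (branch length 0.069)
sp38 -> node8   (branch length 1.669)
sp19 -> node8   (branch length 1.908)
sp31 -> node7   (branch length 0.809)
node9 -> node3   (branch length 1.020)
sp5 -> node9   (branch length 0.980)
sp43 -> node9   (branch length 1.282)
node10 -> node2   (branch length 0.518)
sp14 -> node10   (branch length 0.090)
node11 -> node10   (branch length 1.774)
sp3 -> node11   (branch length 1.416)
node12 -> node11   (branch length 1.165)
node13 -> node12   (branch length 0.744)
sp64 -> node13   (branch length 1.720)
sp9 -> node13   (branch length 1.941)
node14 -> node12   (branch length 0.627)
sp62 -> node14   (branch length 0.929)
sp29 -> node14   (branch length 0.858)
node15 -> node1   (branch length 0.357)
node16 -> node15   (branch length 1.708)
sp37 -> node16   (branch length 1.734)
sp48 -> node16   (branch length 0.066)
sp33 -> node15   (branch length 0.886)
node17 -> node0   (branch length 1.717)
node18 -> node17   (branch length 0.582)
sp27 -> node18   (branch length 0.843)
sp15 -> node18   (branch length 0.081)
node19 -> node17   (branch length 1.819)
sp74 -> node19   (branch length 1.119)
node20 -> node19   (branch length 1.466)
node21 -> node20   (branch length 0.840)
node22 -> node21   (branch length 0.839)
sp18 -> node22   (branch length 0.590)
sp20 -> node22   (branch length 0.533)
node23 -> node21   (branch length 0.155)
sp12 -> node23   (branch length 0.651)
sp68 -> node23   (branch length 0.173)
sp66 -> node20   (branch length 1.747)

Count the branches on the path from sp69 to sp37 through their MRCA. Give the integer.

9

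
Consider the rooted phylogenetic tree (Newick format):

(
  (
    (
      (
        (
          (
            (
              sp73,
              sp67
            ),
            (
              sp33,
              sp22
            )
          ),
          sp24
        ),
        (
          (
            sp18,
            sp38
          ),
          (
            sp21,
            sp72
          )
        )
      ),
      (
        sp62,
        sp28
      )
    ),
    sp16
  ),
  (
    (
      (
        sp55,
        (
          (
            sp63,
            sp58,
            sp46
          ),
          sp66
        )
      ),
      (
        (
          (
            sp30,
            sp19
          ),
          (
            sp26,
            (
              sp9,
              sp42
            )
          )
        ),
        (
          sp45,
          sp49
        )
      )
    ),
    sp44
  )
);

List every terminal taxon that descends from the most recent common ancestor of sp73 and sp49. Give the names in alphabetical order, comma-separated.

Tracing sp73: it sits inside (sp73,sp67).
Tracing sp49: it sits inside (sp45,sp49).
The smallest clade enclosing both is the whole tree (their MRCA is the root), so the answer is all 25 tips in alphabetical order.

sp16, sp18, sp19, sp21, sp22, sp24, sp26, sp28, sp30, sp33, sp38, sp42, sp44, sp45, sp46, sp49, sp55, sp58, sp62, sp63, sp66, sp67, sp72, sp73, sp9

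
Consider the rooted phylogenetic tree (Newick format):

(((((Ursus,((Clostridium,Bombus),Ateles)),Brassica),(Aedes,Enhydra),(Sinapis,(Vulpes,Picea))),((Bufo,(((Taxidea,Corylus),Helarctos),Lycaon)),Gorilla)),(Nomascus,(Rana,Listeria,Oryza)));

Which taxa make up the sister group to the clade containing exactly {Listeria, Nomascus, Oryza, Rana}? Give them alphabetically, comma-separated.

The clade containing exactly {Listeria, Nomascus, Oryza, Rana} attaches directly to the root of the tree.
The other lineage descending from that same node — the sister group — is ((((Ursus,((Clostridium,Bombus),Ateles)),Brassica),(Aedes,Enhydra),(Sinapis,(Vulpes,Picea))),((Bufo,(((Taxidea,Corylus),Helarctos),Lycaon)),Gorilla)); its 16 tips in alphabetical order are the answer.

Aedes, Ateles, Bombus, Brassica, Bufo, Clostridium, Corylus, Enhydra, Gorilla, Helarctos, Lycaon, Picea, Sinapis, Taxidea, Ursus, Vulpes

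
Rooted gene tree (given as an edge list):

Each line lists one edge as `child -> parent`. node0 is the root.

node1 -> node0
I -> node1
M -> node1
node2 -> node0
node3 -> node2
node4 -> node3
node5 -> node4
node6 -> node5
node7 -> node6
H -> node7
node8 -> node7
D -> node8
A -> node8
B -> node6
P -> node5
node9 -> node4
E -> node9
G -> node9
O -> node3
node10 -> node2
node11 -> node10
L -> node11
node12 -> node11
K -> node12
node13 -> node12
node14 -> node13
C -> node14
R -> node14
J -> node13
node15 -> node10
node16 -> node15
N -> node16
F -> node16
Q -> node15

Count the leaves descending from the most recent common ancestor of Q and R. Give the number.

8

The MRCA of Q and R is the node subtending ((L,(K,((C,R),J))),((N,F),Q)).
That clade contains 8 terminal taxa: C, F, J, K, L, N, Q, R.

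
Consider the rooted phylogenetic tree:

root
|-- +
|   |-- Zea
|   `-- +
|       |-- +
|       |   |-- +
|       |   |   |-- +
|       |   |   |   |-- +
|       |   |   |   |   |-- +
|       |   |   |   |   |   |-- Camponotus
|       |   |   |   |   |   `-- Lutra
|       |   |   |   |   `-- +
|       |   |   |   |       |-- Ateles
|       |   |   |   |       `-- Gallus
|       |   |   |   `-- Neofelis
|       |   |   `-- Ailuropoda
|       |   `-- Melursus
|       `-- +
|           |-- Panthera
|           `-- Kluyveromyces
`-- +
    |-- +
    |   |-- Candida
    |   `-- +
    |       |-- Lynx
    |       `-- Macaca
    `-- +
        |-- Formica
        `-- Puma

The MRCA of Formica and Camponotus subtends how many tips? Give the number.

15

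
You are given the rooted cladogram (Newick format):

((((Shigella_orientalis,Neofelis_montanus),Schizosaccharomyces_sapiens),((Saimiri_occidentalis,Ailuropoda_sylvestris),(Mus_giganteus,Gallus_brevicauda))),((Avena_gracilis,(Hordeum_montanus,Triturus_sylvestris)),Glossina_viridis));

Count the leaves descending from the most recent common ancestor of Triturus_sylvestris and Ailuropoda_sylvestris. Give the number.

11

The MRCA of Triturus_sylvestris and Ailuropoda_sylvestris is the root, so the clade is the entire tree.
That clade contains 11 terminal taxa: Ailuropoda_sylvestris, Avena_gracilis, Gallus_brevicauda, Glossina_viridis, Hordeum_montanus, Mus_giganteus, Neofelis_montanus, Saimiri_occidentalis, Schizosaccharomyces_sapiens, Shigella_orientalis, Triturus_sylvestris.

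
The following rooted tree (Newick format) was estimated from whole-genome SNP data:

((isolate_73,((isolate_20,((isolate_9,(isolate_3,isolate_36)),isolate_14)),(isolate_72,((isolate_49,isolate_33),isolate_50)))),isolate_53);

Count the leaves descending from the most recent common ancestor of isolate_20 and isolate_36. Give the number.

5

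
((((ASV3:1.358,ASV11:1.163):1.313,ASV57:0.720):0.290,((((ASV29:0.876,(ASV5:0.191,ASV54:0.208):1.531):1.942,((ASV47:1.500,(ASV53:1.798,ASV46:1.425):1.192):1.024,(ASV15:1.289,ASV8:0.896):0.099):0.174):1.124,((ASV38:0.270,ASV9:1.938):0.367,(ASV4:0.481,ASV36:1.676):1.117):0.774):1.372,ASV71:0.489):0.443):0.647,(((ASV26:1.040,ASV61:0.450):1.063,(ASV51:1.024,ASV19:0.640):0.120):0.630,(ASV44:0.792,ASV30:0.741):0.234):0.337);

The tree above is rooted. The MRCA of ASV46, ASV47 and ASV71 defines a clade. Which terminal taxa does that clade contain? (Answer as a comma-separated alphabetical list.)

Tracing ASV46: it sits inside (ASV53,ASV46).
Tracing ASV47: it sits inside (ASV47,(ASV53,ASV46)).
Tracing ASV71: it sits inside ((((ASV29,(ASV5,ASV54)),((ASV47,(ASV53,ASV46)),(ASV15,ASV8))),((ASV38,ASV9),(ASV4,ASV36))),ASV71).
The smallest clade enclosing all 3 is ((((ASV29,(ASV5,ASV54)),((ASV47,(ASV53,ASV46)),(ASV15,ASV8))),((ASV38,ASV9),(ASV4,ASV36))),ASV71); the answer is its 13 terminal taxa in alphabetical order.

ASV15, ASV29, ASV36, ASV38, ASV4, ASV46, ASV47, ASV5, ASV53, ASV54, ASV71, ASV8, ASV9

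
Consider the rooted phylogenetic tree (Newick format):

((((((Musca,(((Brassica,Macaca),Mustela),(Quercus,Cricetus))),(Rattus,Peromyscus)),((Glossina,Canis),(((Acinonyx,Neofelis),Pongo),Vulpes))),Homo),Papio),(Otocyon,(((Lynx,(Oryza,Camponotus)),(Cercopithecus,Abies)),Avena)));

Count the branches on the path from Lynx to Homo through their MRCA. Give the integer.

The MRCA of Lynx and Homo is the root of the tree.
From Lynx up to that node: 5 branches. From Homo up to the same node: 3 branches. Total: 5 + 3 = 8.

8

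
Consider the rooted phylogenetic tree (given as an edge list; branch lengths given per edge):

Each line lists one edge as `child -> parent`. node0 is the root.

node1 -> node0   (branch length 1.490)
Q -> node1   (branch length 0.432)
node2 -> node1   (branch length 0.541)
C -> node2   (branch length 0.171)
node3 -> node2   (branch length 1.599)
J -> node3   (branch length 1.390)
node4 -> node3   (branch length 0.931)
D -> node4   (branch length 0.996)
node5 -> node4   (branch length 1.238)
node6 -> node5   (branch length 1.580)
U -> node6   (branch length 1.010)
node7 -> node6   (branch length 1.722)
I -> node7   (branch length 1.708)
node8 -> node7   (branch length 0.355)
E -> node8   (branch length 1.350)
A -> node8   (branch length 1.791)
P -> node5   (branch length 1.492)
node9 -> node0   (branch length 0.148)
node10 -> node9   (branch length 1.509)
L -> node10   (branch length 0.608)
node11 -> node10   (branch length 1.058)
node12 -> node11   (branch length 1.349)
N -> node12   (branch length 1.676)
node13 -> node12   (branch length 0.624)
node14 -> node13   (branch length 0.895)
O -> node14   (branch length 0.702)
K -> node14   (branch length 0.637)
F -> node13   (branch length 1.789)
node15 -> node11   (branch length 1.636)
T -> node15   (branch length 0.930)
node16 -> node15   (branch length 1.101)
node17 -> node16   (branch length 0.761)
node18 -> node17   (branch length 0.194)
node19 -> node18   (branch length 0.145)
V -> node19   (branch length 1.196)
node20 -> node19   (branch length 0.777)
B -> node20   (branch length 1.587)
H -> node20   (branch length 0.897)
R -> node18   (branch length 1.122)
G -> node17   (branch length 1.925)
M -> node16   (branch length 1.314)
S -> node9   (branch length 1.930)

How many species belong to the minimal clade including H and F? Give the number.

The MRCA of H and F is the node subtending ((N,((O,K),F)),(T,((((V,(B,H)),R),G),M))).
That clade contains 11 terminal taxa: B, F, G, H, K, M, N, O, R, T, V.

11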